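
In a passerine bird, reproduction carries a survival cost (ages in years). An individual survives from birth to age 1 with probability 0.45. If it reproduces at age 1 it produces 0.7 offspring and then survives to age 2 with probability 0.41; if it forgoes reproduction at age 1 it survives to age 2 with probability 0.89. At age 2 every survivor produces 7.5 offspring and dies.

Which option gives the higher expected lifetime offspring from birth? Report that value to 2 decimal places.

3.00

breed at age 1: R₀ = 0.45 × (0.7 + 0.41 × 7.5) = 0.45 × 3.7750 = 1.6987
delay to age 2: R₀ = 0.45 × (0.89 × 7.5) = 0.45 × 6.6750 = 3.0038
Higher: delay to age 2 (3.0038).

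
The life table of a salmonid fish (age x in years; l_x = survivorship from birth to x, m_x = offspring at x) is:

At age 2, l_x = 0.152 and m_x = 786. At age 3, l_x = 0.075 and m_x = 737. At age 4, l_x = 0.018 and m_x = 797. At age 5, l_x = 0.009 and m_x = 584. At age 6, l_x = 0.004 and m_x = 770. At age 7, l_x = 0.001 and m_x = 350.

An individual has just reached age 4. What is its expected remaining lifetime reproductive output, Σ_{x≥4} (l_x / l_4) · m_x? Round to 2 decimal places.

1279.56

l_4 = 0.018. Conditional survival from age 4 to x is l_x / l_4.
  x=4: (0.018/0.018) × 797 = 797.0000
  x=5: (0.009/0.018) × 584 = 292.0000
  x=6: (0.004/0.018) × 770 = 171.1111
  x=7: (0.001/0.018) × 350 = 19.4444
Sum = 797.0000 + 292.0000 + 171.1111 + 19.4444 = 1279.5556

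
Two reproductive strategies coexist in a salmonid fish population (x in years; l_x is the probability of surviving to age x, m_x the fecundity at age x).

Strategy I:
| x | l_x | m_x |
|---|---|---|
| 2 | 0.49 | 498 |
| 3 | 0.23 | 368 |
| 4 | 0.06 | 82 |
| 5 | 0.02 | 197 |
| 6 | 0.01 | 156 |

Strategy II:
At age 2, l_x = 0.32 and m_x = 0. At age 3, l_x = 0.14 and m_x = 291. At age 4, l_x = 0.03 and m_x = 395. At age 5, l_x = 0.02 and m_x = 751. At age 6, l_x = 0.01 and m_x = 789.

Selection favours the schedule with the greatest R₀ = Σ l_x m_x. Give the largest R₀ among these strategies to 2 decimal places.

339.08

Strategy I: R₀ = 0.49×498 + 0.23×368 + 0.06×82 + 0.02×197 + 0.01×156 = 339.0800
Strategy II: R₀ = 0.32×0 + 0.14×291 + 0.03×395 + 0.02×751 + 0.01×789 = 75.5000
Highest R₀: strategy I with 339.0800.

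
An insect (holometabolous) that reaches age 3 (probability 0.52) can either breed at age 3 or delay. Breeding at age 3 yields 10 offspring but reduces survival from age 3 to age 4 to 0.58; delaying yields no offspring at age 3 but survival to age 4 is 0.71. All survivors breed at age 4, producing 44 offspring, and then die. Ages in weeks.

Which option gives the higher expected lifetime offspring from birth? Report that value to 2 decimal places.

18.47

breed at age 3: R₀ = 0.52 × (10 + 0.58 × 44) = 0.52 × 35.5200 = 18.4704
delay to age 4: R₀ = 0.52 × (0.71 × 44) = 0.52 × 31.2400 = 16.2448
Higher: breed at age 3 (18.4704).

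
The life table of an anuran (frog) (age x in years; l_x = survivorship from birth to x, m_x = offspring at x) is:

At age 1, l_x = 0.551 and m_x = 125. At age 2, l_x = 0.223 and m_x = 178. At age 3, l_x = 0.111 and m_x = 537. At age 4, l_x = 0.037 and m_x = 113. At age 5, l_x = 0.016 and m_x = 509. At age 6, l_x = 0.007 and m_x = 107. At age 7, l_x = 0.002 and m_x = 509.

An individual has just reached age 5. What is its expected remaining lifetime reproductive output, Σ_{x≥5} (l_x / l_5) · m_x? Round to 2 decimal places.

619.44

l_5 = 0.016. Conditional survival from age 5 to x is l_x / l_5.
  x=5: (0.016/0.016) × 509 = 509.0000
  x=6: (0.007/0.016) × 107 = 46.8125
  x=7: (0.002/0.016) × 509 = 63.6250
Sum = 509.0000 + 46.8125 + 63.6250 = 619.4375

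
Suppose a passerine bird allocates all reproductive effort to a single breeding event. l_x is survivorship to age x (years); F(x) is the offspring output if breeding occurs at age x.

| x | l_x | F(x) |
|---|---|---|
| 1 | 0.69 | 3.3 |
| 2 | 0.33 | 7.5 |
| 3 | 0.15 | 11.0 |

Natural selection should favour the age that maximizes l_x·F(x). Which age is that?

2

Expected offspring if breeding at age x = l_x × F(x):
  age 1: 0.69 × 3.3 = 2.277
  age 2: 0.33 × 7.5 = 2.475
  age 3: 0.15 × 11.0 = 1.650
Maximum at age 2 (2.475).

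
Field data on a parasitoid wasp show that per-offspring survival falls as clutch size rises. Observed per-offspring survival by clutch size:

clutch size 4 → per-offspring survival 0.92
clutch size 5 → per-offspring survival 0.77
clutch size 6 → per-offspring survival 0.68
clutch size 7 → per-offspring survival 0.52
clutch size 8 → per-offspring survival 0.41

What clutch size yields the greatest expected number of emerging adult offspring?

6

Expected emerging adult offspring = c × s(c):
  c=4: 4 × 0.92 = 3.680
  c=5: 5 × 0.77 = 3.850
  c=6: 6 × 0.68 = 4.080
  c=7: 7 × 0.52 = 3.640
  c=8: 8 × 0.41 = 3.280
Maximum at c = 6 (4.080 emerging adult offspring).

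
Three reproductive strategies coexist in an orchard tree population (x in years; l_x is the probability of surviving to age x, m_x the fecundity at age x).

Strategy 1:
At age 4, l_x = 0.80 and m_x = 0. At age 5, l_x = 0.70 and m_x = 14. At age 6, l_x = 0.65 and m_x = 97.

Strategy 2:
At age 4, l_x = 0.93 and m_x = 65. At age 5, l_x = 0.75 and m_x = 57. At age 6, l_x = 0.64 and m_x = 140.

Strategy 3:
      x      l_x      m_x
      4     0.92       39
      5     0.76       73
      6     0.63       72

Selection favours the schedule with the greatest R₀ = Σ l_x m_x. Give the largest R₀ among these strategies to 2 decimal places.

192.80

Strategy 1: R₀ = 0.80×0 + 0.70×14 + 0.65×97 = 72.8500
Strategy 2: R₀ = 0.93×65 + 0.75×57 + 0.64×140 = 192.8000
Strategy 3: R₀ = 0.92×39 + 0.76×73 + 0.63×72 = 136.7200
Highest R₀: strategy 2 with 192.8000.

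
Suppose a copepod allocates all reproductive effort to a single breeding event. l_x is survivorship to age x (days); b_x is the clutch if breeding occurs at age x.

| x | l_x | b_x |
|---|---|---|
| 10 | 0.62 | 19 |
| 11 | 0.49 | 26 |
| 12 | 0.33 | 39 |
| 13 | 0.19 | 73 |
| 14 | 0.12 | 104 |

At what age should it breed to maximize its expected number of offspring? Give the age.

13

Expected offspring if breeding at age x = l_x × b_x:
  age 10: 0.62 × 19 = 11.780
  age 11: 0.49 × 26 = 12.740
  age 12: 0.33 × 39 = 12.870
  age 13: 0.19 × 73 = 13.870
  age 14: 0.12 × 104 = 12.480
Maximum at age 13 (13.870).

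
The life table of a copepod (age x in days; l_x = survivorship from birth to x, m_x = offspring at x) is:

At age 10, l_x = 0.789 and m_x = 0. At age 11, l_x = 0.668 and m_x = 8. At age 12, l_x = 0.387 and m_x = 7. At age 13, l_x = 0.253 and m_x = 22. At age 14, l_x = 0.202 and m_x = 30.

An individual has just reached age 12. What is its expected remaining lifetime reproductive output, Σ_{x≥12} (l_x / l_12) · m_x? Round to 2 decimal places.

l_12 = 0.387. Conditional survival from age 12 to x is l_x / l_12.
  x=12: (0.387/0.387) × 7 = 7.0000
  x=13: (0.253/0.387) × 22 = 14.3824
  x=14: (0.202/0.387) × 30 = 15.6589
Sum = 7.0000 + 14.3824 + 15.6589 = 37.0413

37.04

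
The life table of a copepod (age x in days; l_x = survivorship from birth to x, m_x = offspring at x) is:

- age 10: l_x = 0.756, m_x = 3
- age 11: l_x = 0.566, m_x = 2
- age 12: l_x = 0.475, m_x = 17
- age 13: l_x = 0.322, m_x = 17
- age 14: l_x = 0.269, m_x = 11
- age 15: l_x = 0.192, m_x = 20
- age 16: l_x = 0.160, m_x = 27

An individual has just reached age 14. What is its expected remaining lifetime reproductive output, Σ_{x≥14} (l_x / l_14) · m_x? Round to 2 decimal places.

41.33

l_14 = 0.269. Conditional survival from age 14 to x is l_x / l_14.
  x=14: (0.269/0.269) × 11 = 11.0000
  x=15: (0.192/0.269) × 20 = 14.2751
  x=16: (0.160/0.269) × 27 = 16.0595
Sum = 11.0000 + 14.2751 + 16.0595 = 41.3346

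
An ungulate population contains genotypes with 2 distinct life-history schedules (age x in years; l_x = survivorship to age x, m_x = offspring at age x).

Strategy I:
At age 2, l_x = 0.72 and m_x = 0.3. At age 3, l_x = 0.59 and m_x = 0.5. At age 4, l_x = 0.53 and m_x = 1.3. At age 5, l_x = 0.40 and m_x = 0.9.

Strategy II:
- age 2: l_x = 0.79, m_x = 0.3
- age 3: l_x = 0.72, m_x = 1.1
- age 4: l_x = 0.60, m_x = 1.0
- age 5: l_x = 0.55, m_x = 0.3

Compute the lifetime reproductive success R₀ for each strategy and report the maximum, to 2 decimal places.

1.79

Strategy I: R₀ = 0.72×0.3 + 0.59×0.5 + 0.53×1.3 + 0.40×0.9 = 1.5600
Strategy II: R₀ = 0.79×0.3 + 0.72×1.1 + 0.60×1.0 + 0.55×0.3 = 1.7940
Highest R₀: strategy II with 1.7940.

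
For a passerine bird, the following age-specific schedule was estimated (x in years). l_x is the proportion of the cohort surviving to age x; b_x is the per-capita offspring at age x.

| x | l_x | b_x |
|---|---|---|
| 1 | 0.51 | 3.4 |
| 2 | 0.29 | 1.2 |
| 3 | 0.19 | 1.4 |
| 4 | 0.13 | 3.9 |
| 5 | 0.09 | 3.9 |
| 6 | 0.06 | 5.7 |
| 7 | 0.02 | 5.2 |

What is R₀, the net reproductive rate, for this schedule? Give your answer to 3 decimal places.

R₀ = Σ l_x b_x:
  age 1: 0.51 × 3.4 = 1.7340
  age 2: 0.29 × 1.2 = 0.3480
  age 3: 0.19 × 1.4 = 0.2660
  age 4: 0.13 × 3.9 = 0.5070
  age 5: 0.09 × 3.9 = 0.3510
  age 6: 0.06 × 5.7 = 0.3420
  age 7: 0.02 × 5.2 = 0.1040
R₀ = 1.7340 + 0.3480 + 0.2660 + 0.5070 + 0.3510 + 0.3420 + 0.1040 = 3.6520

3.652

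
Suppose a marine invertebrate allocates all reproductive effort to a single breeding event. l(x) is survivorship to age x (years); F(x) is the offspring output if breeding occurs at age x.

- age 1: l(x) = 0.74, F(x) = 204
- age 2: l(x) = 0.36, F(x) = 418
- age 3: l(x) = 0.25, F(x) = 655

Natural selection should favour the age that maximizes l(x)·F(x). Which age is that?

Expected offspring if breeding at age x = l(x) × F(x):
  age 1: 0.74 × 204 = 150.960
  age 2: 0.36 × 418 = 150.480
  age 3: 0.25 × 655 = 163.750
Maximum at age 3 (163.750).

3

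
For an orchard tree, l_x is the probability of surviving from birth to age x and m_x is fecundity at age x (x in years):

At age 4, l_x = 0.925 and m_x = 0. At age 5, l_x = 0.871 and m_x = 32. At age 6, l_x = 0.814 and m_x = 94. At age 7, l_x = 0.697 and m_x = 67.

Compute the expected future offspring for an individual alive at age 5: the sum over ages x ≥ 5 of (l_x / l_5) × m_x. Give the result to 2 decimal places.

l_5 = 0.871. Conditional survival from age 5 to x is l_x / l_5.
  x=5: (0.871/0.871) × 32 = 32.0000
  x=6: (0.814/0.871) × 94 = 87.8485
  x=7: (0.697/0.871) × 67 = 53.6154
Sum = 32.0000 + 87.8485 + 53.6154 = 173.4638

173.46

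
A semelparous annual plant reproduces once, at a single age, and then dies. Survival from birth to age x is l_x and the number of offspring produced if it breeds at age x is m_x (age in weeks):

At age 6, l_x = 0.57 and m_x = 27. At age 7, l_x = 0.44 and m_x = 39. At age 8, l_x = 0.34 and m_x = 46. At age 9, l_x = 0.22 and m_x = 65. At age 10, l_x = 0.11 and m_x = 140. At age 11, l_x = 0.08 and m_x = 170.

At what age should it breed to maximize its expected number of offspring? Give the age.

7

Expected offspring if breeding at age x = l_x × m_x:
  age 6: 0.57 × 27 = 15.390
  age 7: 0.44 × 39 = 17.160
  age 8: 0.34 × 46 = 15.640
  age 9: 0.22 × 65 = 14.300
  age 10: 0.11 × 140 = 15.400
  age 11: 0.08 × 170 = 13.600
Maximum at age 7 (17.160).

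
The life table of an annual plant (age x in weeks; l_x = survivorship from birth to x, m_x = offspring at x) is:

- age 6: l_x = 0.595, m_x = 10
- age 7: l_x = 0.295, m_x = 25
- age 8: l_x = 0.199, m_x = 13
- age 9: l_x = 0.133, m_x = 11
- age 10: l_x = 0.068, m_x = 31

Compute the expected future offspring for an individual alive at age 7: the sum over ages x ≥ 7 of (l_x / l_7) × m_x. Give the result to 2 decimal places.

l_7 = 0.295. Conditional survival from age 7 to x is l_x / l_7.
  x=7: (0.295/0.295) × 25 = 25.0000
  x=8: (0.199/0.295) × 13 = 8.7695
  x=9: (0.133/0.295) × 11 = 4.9593
  x=10: (0.068/0.295) × 31 = 7.1458
Sum = 25.0000 + 8.7695 + 4.9593 + 7.1458 = 45.8746

45.87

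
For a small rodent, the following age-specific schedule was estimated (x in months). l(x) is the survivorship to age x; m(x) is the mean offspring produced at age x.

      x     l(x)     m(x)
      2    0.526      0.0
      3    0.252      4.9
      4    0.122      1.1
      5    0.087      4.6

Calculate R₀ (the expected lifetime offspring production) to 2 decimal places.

1.77

R₀ = Σ l(x) m(x):
  age 2: 0.526 × 0.0 = 0.0000
  age 3: 0.252 × 4.9 = 1.2348
  age 4: 0.122 × 1.1 = 0.1342
  age 5: 0.087 × 4.6 = 0.4002
R₀ = 0.0000 + 1.2348 + 0.1342 + 0.4002 = 1.7692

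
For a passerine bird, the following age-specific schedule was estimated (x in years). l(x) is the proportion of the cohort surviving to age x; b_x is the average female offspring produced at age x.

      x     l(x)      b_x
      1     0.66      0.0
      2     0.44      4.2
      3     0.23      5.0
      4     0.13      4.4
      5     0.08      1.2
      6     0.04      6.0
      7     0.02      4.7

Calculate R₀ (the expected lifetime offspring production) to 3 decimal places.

4.000

R₀ = Σ l(x) b_x:
  age 1: 0.66 × 0.0 = 0.0000
  age 2: 0.44 × 4.2 = 1.8480
  age 3: 0.23 × 5.0 = 1.1500
  age 4: 0.13 × 4.4 = 0.5720
  age 5: 0.08 × 1.2 = 0.0960
  age 6: 0.04 × 6.0 = 0.2400
  age 7: 0.02 × 4.7 = 0.0940
R₀ = 0.0000 + 1.8480 + 1.1500 + 0.5720 + 0.0960 + 0.2400 + 0.0940 = 4.0000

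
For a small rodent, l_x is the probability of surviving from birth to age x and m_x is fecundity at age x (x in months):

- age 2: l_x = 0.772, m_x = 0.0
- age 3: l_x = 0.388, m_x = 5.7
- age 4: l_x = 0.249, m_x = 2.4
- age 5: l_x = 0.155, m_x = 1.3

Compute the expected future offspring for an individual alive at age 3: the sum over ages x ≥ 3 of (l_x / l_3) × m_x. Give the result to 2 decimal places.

7.76

l_3 = 0.388. Conditional survival from age 3 to x is l_x / l_3.
  x=3: (0.388/0.388) × 5.7 = 5.7000
  x=4: (0.249/0.388) × 2.4 = 1.5402
  x=5: (0.155/0.388) × 1.3 = 0.5193
Sum = 5.7000 + 1.5402 + 0.5193 = 7.7595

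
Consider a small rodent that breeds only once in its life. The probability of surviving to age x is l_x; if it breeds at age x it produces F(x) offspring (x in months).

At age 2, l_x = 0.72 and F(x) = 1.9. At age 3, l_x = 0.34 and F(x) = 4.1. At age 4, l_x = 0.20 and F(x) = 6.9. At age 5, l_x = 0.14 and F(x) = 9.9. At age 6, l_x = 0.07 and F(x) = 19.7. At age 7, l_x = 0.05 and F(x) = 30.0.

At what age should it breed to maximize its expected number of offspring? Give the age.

Expected offspring if breeding at age x = l_x × F(x):
  age 2: 0.72 × 1.9 = 1.368
  age 3: 0.34 × 4.1 = 1.394
  age 4: 0.20 × 6.9 = 1.380
  age 5: 0.14 × 9.9 = 1.386
  age 6: 0.07 × 19.7 = 1.379
  age 7: 0.05 × 30.0 = 1.500
Maximum at age 7 (1.500).

7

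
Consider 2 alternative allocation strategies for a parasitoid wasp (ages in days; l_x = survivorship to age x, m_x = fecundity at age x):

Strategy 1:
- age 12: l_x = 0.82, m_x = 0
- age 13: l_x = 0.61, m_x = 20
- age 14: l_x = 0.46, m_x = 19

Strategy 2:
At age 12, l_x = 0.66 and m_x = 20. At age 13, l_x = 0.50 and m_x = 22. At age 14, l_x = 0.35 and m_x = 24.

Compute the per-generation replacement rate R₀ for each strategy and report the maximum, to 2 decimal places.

Strategy 1: R₀ = 0.82×0 + 0.61×20 + 0.46×19 = 20.9400
Strategy 2: R₀ = 0.66×20 + 0.50×22 + 0.35×24 = 32.6000
Highest R₀: strategy 2 with 32.6000.

32.60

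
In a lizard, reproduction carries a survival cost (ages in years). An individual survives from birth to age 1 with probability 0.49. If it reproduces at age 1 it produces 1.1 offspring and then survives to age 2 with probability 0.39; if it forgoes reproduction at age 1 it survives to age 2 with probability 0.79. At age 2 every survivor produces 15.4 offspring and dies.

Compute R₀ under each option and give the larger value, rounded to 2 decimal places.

breed at age 1: R₀ = 0.49 × (1.1 + 0.39 × 15.4) = 0.49 × 7.1060 = 3.4819
delay to age 2: R₀ = 0.49 × (0.79 × 15.4) = 0.49 × 12.1660 = 5.9613
Higher: delay to age 2 (5.9613).

5.96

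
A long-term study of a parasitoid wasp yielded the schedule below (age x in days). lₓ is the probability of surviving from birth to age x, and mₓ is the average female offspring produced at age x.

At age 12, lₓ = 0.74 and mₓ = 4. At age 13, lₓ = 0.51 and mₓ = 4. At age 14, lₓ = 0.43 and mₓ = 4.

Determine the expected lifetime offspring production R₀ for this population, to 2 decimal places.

R₀ = Σ lₓ mₓ:
  age 12: 0.74 × 4 = 2.9600
  age 13: 0.51 × 4 = 2.0400
  age 14: 0.43 × 4 = 1.7200
R₀ = 2.9600 + 2.0400 + 1.7200 = 6.7200

6.72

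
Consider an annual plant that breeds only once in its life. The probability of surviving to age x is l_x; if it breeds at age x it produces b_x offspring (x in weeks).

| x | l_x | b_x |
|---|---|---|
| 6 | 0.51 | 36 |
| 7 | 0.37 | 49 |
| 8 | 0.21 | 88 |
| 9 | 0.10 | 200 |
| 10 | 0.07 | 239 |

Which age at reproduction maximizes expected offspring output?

9

Expected offspring if breeding at age x = l_x × b_x:
  age 6: 0.51 × 36 = 18.360
  age 7: 0.37 × 49 = 18.130
  age 8: 0.21 × 88 = 18.480
  age 9: 0.10 × 200 = 20.000
  age 10: 0.07 × 239 = 16.730
Maximum at age 9 (20.000).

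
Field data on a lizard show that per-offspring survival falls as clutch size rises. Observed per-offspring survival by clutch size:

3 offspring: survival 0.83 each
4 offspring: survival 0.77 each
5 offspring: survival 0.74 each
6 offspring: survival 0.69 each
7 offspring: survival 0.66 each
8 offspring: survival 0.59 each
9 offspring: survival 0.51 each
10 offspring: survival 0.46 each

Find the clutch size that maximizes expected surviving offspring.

Expected surviving offspring = c × s(c):
  c=3: 3 × 0.83 = 2.490
  c=4: 4 × 0.77 = 3.080
  c=5: 5 × 0.74 = 3.700
  c=6: 6 × 0.69 = 4.140
  c=7: 7 × 0.66 = 4.620
  c=8: 8 × 0.59 = 4.720
  c=9: 9 × 0.51 = 4.590
  c=10: 10 × 0.46 = 4.600
Maximum at c = 8 (4.720 surviving offspring).

8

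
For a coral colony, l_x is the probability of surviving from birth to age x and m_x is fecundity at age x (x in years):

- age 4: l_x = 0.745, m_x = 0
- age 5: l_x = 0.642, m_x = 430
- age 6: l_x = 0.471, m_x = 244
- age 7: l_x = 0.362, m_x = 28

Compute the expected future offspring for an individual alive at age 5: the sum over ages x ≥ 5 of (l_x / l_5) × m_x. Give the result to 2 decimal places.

l_5 = 0.642. Conditional survival from age 5 to x is l_x / l_5.
  x=5: (0.642/0.642) × 430 = 430.0000
  x=6: (0.471/0.642) × 244 = 179.0093
  x=7: (0.362/0.642) × 28 = 15.7882
Sum = 430.0000 + 179.0093 + 15.7882 = 624.7975

624.80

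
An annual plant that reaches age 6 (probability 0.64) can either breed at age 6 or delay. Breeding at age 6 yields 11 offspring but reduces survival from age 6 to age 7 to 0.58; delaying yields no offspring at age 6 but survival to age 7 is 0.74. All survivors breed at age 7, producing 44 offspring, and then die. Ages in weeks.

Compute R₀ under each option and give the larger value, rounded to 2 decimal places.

23.37

breed at age 6: R₀ = 0.64 × (11 + 0.58 × 44) = 0.64 × 36.5200 = 23.3728
delay to age 7: R₀ = 0.64 × (0.74 × 44) = 0.64 × 32.5600 = 20.8384
Higher: breed at age 6 (23.3728).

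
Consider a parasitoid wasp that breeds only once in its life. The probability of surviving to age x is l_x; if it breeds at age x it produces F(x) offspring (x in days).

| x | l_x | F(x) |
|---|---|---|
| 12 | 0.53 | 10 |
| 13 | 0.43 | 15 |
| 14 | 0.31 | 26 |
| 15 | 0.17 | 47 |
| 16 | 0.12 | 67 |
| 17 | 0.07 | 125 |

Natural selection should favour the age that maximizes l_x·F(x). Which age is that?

Expected offspring if breeding at age x = l_x × F(x):
  age 12: 0.53 × 10 = 5.300
  age 13: 0.43 × 15 = 6.450
  age 14: 0.31 × 26 = 8.060
  age 15: 0.17 × 47 = 7.990
  age 16: 0.12 × 67 = 8.040
  age 17: 0.07 × 125 = 8.750
Maximum at age 17 (8.750).

17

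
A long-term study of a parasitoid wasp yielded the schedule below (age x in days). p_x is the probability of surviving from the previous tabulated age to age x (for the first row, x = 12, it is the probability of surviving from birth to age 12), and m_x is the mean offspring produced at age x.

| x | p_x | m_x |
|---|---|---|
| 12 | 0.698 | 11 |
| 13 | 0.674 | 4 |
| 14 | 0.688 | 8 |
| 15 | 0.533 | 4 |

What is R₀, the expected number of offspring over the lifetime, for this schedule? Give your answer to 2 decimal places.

Survivorship from birth: l_x = p_12·p_13·…·p_x.
  l_12 = 0.69800
  l_13 = 0.47045
  l_14 = 0.32367
  l_15 = 0.17252
R₀ = Σ l_x m_x:
  age 12: 0.69800 × 11 = 7.6780
  age 13: 0.47045 × 4 = 1.8818
  age 14: 0.32367 × 8 = 2.5894
  age 15: 0.17252 × 4 = 0.6901
R₀ = 7.6780 + 1.8818 + 2.5894 + 0.6901 = 12.8392

12.84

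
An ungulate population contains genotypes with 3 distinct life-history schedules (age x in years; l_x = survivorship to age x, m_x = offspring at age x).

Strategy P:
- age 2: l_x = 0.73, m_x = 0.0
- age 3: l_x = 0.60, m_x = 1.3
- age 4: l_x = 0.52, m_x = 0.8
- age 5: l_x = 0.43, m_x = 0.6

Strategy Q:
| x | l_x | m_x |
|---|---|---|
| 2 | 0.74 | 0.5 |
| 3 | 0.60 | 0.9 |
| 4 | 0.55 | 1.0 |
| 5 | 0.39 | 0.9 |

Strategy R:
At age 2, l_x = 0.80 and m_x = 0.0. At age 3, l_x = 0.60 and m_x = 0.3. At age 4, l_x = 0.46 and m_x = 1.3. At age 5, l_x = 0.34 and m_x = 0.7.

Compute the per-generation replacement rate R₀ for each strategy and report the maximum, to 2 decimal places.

Strategy P: R₀ = 0.73×0.0 + 0.60×1.3 + 0.52×0.8 + 0.43×0.6 = 1.4540
Strategy Q: R₀ = 0.74×0.5 + 0.60×0.9 + 0.55×1.0 + 0.39×0.9 = 1.8110
Strategy R: R₀ = 0.80×0.0 + 0.60×0.3 + 0.46×1.3 + 0.34×0.7 = 1.0160
Highest R₀: strategy Q with 1.8110.

1.81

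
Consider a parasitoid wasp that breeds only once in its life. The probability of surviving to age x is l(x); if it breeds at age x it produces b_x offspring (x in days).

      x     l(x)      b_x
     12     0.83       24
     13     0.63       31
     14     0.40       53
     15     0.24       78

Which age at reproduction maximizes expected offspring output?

14

Expected offspring if breeding at age x = l(x) × b_x:
  age 12: 0.83 × 24 = 19.920
  age 13: 0.63 × 31 = 19.530
  age 14: 0.40 × 53 = 21.200
  age 15: 0.24 × 78 = 18.720
Maximum at age 14 (21.200).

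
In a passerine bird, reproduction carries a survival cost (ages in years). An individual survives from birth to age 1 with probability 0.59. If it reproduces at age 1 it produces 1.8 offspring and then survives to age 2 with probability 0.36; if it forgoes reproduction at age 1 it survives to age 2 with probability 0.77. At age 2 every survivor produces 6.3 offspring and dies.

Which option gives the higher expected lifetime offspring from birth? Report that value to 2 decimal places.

2.86

breed at age 1: R₀ = 0.59 × (1.8 + 0.36 × 6.3) = 0.59 × 4.0680 = 2.4001
delay to age 2: R₀ = 0.59 × (0.77 × 6.3) = 0.59 × 4.8510 = 2.8621
Higher: delay to age 2 (2.8621).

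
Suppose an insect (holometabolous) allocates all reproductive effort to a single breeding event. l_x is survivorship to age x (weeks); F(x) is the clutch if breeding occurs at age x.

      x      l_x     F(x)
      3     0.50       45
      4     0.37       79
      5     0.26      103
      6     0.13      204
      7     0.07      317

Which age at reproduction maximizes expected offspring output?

Expected offspring if breeding at age x = l_x × F(x):
  age 3: 0.50 × 45 = 22.500
  age 4: 0.37 × 79 = 29.230
  age 5: 0.26 × 103 = 26.780
  age 6: 0.13 × 204 = 26.520
  age 7: 0.07 × 317 = 22.190
Maximum at age 4 (29.230).

4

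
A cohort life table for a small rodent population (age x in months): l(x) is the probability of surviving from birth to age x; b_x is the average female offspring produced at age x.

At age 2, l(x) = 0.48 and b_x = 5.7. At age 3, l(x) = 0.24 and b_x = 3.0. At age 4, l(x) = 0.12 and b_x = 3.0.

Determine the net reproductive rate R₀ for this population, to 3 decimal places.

3.816

R₀ = Σ l(x) b_x:
  age 2: 0.48 × 5.7 = 2.7360
  age 3: 0.24 × 3.0 = 0.7200
  age 4: 0.12 × 3.0 = 0.3600
R₀ = 2.7360 + 0.7200 + 0.3600 = 3.8160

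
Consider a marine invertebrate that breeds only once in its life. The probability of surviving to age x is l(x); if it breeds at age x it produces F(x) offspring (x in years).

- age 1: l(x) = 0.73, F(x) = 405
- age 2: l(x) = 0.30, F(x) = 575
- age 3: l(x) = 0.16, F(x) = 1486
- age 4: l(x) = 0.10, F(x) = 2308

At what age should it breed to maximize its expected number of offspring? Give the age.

1

Expected offspring if breeding at age x = l(x) × F(x):
  age 1: 0.73 × 405 = 295.650
  age 2: 0.30 × 575 = 172.500
  age 3: 0.16 × 1486 = 237.760
  age 4: 0.10 × 2308 = 230.800
Maximum at age 1 (295.650).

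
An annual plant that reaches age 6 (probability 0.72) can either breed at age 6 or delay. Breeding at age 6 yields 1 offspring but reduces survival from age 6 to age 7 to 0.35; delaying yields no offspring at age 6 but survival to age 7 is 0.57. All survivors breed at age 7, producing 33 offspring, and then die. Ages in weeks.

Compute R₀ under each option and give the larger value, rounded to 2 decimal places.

13.54

breed at age 6: R₀ = 0.72 × (1 + 0.35 × 33) = 0.72 × 12.5500 = 9.0360
delay to age 7: R₀ = 0.72 × (0.57 × 33) = 0.72 × 18.8100 = 13.5432
Higher: delay to age 7 (13.5432).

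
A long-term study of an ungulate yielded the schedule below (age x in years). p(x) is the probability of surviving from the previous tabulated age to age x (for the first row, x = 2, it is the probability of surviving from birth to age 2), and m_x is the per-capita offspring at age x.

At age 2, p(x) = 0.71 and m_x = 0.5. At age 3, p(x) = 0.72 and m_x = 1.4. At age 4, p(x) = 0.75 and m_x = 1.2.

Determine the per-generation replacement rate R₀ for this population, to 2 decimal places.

1.53

Survivorship from birth: l_x = p_2·p_3·…·p_x.
  l_2 = 0.71000
  l_3 = 0.51120
  l_4 = 0.38340
R₀ = Σ l_x m_x:
  age 2: 0.71000 × 0.5 = 0.3550
  age 3: 0.51120 × 1.4 = 0.7157
  age 4: 0.38340 × 1.2 = 0.4601
R₀ = 0.3550 + 0.7157 + 0.4601 = 1.5308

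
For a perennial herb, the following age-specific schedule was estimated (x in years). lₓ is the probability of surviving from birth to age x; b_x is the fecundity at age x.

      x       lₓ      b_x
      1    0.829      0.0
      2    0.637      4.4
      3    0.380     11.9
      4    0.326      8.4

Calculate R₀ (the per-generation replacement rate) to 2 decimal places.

10.06

R₀ = Σ lₓ b_x:
  age 1: 0.829 × 0.0 = 0.0000
  age 2: 0.637 × 4.4 = 2.8028
  age 3: 0.380 × 11.9 = 4.5220
  age 4: 0.326 × 8.4 = 2.7384
R₀ = 0.0000 + 2.8028 + 4.5220 + 2.7384 = 10.0632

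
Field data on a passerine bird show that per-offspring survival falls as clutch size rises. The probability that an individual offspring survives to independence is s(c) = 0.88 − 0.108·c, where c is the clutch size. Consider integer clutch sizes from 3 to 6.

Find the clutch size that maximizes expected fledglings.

4

Expected fledglings = c × s(c):
  c=3: 3 × 0.556 = 1.668
  c=4: 4 × 0.448 = 1.792
  c=5: 5 × 0.340 = 1.700
  c=6: 6 × 0.232 = 1.392
Maximum at c = 4 (1.792 fledglings).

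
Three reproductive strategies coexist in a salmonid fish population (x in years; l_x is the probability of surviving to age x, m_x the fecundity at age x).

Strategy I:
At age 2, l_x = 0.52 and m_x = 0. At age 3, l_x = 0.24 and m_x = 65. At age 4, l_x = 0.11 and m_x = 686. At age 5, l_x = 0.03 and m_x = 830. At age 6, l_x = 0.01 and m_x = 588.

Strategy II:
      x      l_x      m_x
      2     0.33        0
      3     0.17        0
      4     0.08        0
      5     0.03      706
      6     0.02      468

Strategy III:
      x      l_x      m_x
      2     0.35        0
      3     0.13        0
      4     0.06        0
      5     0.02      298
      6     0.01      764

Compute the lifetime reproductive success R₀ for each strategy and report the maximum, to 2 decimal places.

Strategy I: R₀ = 0.52×0 + 0.24×65 + 0.11×686 + 0.03×830 + 0.01×588 = 121.8400
Strategy II: R₀ = 0.33×0 + 0.17×0 + 0.08×0 + 0.03×706 + 0.02×468 = 30.5400
Strategy III: R₀ = 0.35×0 + 0.13×0 + 0.06×0 + 0.02×298 + 0.01×764 = 13.6000
Highest R₀: strategy I with 121.8400.

121.84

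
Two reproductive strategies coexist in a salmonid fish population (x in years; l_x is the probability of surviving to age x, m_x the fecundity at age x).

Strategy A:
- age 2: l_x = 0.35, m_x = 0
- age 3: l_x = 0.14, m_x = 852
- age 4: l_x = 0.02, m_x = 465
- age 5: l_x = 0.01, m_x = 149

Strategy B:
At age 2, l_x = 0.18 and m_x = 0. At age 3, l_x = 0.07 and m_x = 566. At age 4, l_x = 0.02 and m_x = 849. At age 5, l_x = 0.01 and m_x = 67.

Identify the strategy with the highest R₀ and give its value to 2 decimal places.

Strategy A: R₀ = 0.35×0 + 0.14×852 + 0.02×465 + 0.01×149 = 130.0700
Strategy B: R₀ = 0.18×0 + 0.07×566 + 0.02×849 + 0.01×67 = 57.2700
Highest R₀: strategy A with 130.0700.

130.07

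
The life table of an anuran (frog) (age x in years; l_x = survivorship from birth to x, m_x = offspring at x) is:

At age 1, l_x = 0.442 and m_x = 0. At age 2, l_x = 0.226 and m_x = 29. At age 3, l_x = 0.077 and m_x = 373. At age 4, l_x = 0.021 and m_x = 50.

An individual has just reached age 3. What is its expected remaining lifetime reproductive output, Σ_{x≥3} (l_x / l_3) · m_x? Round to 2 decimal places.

386.64

l_3 = 0.077. Conditional survival from age 3 to x is l_x / l_3.
  x=3: (0.077/0.077) × 373 = 373.0000
  x=4: (0.021/0.077) × 50 = 13.6364
Sum = 373.0000 + 13.6364 = 386.6364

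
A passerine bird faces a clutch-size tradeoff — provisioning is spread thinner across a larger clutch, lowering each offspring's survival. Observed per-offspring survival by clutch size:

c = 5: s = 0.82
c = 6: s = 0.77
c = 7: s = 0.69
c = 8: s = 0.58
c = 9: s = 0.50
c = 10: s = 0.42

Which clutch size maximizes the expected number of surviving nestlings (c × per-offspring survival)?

7

Expected surviving nestlings = c × s(c):
  c=5: 5 × 0.82 = 4.100
  c=6: 6 × 0.77 = 4.620
  c=7: 7 × 0.69 = 4.830
  c=8: 8 × 0.58 = 4.640
  c=9: 9 × 0.50 = 4.500
  c=10: 10 × 0.42 = 4.200
Maximum at c = 7 (4.830 surviving nestlings).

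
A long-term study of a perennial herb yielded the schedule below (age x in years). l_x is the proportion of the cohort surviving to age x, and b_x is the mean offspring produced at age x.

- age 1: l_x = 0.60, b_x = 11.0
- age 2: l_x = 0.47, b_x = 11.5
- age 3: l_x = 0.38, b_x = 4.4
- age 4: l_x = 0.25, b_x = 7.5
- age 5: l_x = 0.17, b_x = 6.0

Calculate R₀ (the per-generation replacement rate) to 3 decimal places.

16.572

R₀ = Σ l_x b_x:
  age 1: 0.60 × 11.0 = 6.6000
  age 2: 0.47 × 11.5 = 5.4050
  age 3: 0.38 × 4.4 = 1.6720
  age 4: 0.25 × 7.5 = 1.8750
  age 5: 0.17 × 6.0 = 1.0200
R₀ = 6.6000 + 5.4050 + 1.6720 + 1.8750 + 1.0200 = 16.5720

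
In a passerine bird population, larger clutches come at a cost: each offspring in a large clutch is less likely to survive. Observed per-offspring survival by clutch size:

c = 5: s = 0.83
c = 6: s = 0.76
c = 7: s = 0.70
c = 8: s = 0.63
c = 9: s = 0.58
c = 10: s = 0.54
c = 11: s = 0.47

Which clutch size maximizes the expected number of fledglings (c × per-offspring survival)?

10

Expected fledglings = c × s(c):
  c=5: 5 × 0.83 = 4.150
  c=6: 6 × 0.76 = 4.560
  c=7: 7 × 0.70 = 4.900
  c=8: 8 × 0.63 = 5.040
  c=9: 9 × 0.58 = 5.220
  c=10: 10 × 0.54 = 5.400
  c=11: 11 × 0.47 = 5.170
Maximum at c = 10 (5.400 fledglings).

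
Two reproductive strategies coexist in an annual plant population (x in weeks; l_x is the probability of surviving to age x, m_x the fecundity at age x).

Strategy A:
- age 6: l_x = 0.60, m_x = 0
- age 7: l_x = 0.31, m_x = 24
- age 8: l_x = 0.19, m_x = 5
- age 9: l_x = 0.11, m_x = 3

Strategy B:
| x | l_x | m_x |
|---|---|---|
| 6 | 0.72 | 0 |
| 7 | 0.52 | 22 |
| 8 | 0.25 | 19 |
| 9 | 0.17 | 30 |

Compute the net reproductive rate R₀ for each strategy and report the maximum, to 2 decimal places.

21.29

Strategy A: R₀ = 0.60×0 + 0.31×24 + 0.19×5 + 0.11×3 = 8.7200
Strategy B: R₀ = 0.72×0 + 0.52×22 + 0.25×19 + 0.17×30 = 21.2900
Highest R₀: strategy B with 21.2900.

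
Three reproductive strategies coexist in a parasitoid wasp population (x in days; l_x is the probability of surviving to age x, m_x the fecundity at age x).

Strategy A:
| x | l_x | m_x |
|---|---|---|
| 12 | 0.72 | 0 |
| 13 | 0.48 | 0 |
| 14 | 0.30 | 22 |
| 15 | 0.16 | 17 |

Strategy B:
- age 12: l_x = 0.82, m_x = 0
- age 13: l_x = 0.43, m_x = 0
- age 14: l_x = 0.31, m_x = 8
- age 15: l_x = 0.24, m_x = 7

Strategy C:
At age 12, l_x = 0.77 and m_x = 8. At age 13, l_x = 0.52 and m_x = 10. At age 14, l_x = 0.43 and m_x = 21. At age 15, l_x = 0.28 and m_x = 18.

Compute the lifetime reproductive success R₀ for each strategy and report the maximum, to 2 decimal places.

25.43

Strategy A: R₀ = 0.72×0 + 0.48×0 + 0.30×22 + 0.16×17 = 9.3200
Strategy B: R₀ = 0.82×0 + 0.43×0 + 0.31×8 + 0.24×7 = 4.1600
Strategy C: R₀ = 0.77×8 + 0.52×10 + 0.43×21 + 0.28×18 = 25.4300
Highest R₀: strategy C with 25.4300.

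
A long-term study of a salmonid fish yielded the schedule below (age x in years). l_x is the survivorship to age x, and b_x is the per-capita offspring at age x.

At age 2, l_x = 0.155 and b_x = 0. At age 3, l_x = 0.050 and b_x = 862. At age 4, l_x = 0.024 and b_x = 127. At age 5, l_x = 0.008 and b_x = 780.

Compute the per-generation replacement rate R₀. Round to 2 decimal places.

R₀ = Σ l_x b_x:
  age 2: 0.155 × 0 = 0.0000
  age 3: 0.050 × 862 = 43.1000
  age 4: 0.024 × 127 = 3.0480
  age 5: 0.008 × 780 = 6.2400
R₀ = 0.0000 + 43.1000 + 3.0480 + 6.2400 = 52.3880

52.39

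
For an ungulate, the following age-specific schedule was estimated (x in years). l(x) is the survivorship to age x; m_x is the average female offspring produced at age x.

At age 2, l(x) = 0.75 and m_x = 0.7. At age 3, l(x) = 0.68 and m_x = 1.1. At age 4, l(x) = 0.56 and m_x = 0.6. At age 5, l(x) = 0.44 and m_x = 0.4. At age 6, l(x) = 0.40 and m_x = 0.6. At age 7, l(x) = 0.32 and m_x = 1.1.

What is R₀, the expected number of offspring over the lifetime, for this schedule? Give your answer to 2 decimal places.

R₀ = Σ l(x) m_x:
  age 2: 0.75 × 0.7 = 0.5250
  age 3: 0.68 × 1.1 = 0.7480
  age 4: 0.56 × 0.6 = 0.3360
  age 5: 0.44 × 0.4 = 0.1760
  age 6: 0.40 × 0.6 = 0.2400
  age 7: 0.32 × 1.1 = 0.3520
R₀ = 0.5250 + 0.7480 + 0.3360 + 0.1760 + 0.2400 + 0.3520 = 2.3770

2.38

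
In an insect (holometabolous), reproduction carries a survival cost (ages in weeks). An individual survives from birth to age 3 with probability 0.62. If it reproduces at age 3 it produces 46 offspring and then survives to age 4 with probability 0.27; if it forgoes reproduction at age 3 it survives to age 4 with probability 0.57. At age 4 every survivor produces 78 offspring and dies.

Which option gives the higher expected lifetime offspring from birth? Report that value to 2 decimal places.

breed at age 3: R₀ = 0.62 × (46 + 0.27 × 78) = 0.62 × 67.0600 = 41.5772
delay to age 4: R₀ = 0.62 × (0.57 × 78) = 0.62 × 44.4600 = 27.5652
Higher: breed at age 3 (41.5772).

41.58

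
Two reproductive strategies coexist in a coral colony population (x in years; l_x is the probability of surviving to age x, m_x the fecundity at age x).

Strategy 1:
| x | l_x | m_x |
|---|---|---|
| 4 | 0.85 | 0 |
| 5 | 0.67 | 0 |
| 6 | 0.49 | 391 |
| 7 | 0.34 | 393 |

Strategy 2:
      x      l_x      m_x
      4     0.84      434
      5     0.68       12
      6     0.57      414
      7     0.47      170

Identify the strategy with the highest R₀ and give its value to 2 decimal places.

688.60

Strategy 1: R₀ = 0.85×0 + 0.67×0 + 0.49×391 + 0.34×393 = 325.2100
Strategy 2: R₀ = 0.84×434 + 0.68×12 + 0.57×414 + 0.47×170 = 688.6000
Highest R₀: strategy 2 with 688.6000.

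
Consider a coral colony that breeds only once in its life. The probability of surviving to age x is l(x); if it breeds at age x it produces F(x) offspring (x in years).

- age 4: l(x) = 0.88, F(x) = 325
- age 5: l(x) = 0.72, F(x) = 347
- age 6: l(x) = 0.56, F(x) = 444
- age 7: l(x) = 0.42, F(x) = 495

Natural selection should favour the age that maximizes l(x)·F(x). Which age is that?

4

Expected offspring if breeding at age x = l(x) × F(x):
  age 4: 0.88 × 325 = 286.000
  age 5: 0.72 × 347 = 249.840
  age 6: 0.56 × 444 = 248.640
  age 7: 0.42 × 495 = 207.900
Maximum at age 4 (286.000).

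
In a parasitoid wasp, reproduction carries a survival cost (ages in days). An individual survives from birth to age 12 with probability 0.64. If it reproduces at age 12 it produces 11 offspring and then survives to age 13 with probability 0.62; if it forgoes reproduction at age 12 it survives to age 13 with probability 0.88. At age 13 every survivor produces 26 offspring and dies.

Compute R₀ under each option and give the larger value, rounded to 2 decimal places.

breed at age 12: R₀ = 0.64 × (11 + 0.62 × 26) = 0.64 × 27.1200 = 17.3568
delay to age 13: R₀ = 0.64 × (0.88 × 26) = 0.64 × 22.8800 = 14.6432
Higher: breed at age 12 (17.3568).

17.36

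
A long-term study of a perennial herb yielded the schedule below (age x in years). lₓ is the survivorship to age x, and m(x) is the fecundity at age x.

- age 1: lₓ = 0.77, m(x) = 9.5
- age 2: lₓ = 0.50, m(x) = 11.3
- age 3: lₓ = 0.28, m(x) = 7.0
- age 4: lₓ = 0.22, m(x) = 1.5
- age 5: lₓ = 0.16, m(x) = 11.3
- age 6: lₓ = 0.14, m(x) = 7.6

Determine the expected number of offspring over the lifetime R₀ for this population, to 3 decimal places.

18.127

R₀ = Σ lₓ m(x):
  age 1: 0.77 × 9.5 = 7.3150
  age 2: 0.50 × 11.3 = 5.6500
  age 3: 0.28 × 7.0 = 1.9600
  age 4: 0.22 × 1.5 = 0.3300
  age 5: 0.16 × 11.3 = 1.8080
  age 6: 0.14 × 7.6 = 1.0640
R₀ = 7.3150 + 5.6500 + 1.9600 + 0.3300 + 1.8080 + 1.0640 = 18.1270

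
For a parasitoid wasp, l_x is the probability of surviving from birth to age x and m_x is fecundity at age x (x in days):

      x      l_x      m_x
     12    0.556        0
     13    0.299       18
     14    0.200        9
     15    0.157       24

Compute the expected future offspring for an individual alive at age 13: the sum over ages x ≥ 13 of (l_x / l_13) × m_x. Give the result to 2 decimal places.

36.62

l_13 = 0.299. Conditional survival from age 13 to x is l_x / l_13.
  x=13: (0.299/0.299) × 18 = 18.0000
  x=14: (0.200/0.299) × 9 = 6.0201
  x=15: (0.157/0.299) × 24 = 12.6020
Sum = 18.0000 + 6.0201 + 12.6020 = 36.6221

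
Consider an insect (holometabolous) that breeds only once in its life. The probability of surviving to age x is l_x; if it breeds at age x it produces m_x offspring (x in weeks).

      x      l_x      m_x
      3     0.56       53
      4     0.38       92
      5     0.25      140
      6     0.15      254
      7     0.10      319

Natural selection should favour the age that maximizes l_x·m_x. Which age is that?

Expected offspring if breeding at age x = l_x × m_x:
  age 3: 0.56 × 53 = 29.680
  age 4: 0.38 × 92 = 34.960
  age 5: 0.25 × 140 = 35.000
  age 6: 0.15 × 254 = 38.100
  age 7: 0.10 × 319 = 31.900
Maximum at age 6 (38.100).

6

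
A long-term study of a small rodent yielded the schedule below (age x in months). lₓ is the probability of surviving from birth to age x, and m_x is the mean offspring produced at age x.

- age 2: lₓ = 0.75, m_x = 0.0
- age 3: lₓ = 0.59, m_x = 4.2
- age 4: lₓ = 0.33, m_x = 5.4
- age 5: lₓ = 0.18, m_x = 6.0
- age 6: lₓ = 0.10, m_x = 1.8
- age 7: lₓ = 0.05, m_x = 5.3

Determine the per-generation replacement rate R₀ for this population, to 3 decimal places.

R₀ = Σ lₓ m_x:
  age 2: 0.75 × 0.0 = 0.0000
  age 3: 0.59 × 4.2 = 2.4780
  age 4: 0.33 × 5.4 = 1.7820
  age 5: 0.18 × 6.0 = 1.0800
  age 6: 0.10 × 1.8 = 0.1800
  age 7: 0.05 × 5.3 = 0.2650
R₀ = 0.0000 + 2.4780 + 1.7820 + 1.0800 + 0.1800 + 0.2650 = 5.7850

5.785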